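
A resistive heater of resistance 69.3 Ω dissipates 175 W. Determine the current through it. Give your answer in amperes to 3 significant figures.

1.59 A

Inverting the appropriate power form: I = √(P / R).
I = √(175 / 69.3) = 1.589 A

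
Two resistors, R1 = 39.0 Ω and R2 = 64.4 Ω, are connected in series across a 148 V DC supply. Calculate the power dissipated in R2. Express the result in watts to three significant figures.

Series elements share the same current, so find I first, then use P = I²R.
R_total = 39.0 + 64.4 = 103.4 Ω
I = V / R_total = 148 / 103.4 = 1.431 A
P_R2 = I² × R2 = (1.431)² × 64.4 = 131.9 W

132 W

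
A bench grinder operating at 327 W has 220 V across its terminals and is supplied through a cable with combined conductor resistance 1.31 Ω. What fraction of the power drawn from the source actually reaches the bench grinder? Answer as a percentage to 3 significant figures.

99.1 %

I = P / V = 327 / 220 = 1.486 A through the cable.
P_line = I² R_line = (1.486)² × 1.31 = 2.894 W
P_source = P_load + P_line = 327.0 + 2.894 = 329.9 W
η = P_load / P_source = 327.0 / 329.9 = 0.9912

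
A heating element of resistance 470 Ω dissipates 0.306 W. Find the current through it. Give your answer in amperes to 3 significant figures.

0.0255 A

The two known quantities fix the third via I = √(P / R).
I = √(0.306 / 470) = 0.02552 A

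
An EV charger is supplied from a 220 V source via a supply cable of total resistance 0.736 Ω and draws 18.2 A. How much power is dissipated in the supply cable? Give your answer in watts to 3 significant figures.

244 W

Line loss is just I²R for the cable — we know both I and R_line directly.
The supply cable carries the full 18.2 A.
P_line = I² R_line = (18.20)² × 0.736 = 243.8 W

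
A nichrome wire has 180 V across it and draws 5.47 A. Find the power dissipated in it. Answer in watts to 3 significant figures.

985 W

V and I are known directly — P = V I, no intermediate step needed.
P = 180 V × 5.470 A = 984.6 W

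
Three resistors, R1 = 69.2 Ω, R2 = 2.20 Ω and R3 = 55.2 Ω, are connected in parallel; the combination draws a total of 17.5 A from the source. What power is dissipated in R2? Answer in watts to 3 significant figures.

587 W

We need the common branch voltage; get it from I_total × R_eq, then P = V²/R for the branch.
1/R_eq = 1/69.2 + 1/2.20 + 1/55.2 ⇒ R_eq = 2.053 Ω
V = I_total × R_eq = 17.50 × 2.053 = 35.93 V
P_R2 = V² / R2 = (35.93)² / 2.20 = 586.7 W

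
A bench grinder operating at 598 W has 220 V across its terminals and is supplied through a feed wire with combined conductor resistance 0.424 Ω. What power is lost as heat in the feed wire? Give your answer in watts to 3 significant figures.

3.13 W

The feed wire is a series resistance carrying the load current; its dissipation is I²R_line.
I = P / V = 598 / 220 = 2.718 A through the feed wire.
P_line = I² R_line = (2.718)² × 0.424 = 3.133 W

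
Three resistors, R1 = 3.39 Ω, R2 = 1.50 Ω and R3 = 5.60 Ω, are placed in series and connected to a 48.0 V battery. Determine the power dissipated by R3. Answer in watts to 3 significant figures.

Since the resistors are in series they all carry the loop current I = V/R_total; the power in any one is I²R.
R_total = 3.39 + 1.50 + 5.60 = 10.49 Ω
I = V / R_total = 48.0 / 10.49 = 4.576 A
P_R3 = I² × R3 = (4.576)² × 5.60 = 117.3 W

117 W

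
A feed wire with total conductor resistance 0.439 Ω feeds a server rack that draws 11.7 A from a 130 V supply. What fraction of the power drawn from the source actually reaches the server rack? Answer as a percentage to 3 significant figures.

96.0 %

The feed wire carries the full 11.7 A.
P_line = I² R_line = (11.70)² × 0.439 = 60.09 W
P_source = V I = 130 × 11.70 = 1521 W; P_load = 1461 W
η = P_load / P_source = 1461 / 1521 = 0.9605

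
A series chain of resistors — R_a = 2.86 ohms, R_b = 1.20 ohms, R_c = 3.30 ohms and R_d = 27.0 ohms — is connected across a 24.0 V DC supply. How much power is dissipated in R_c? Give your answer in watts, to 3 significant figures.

1.61 W

In a series string the same current flows through every resistor — find that current, then P = I²R for the one we want.
R_total = 2.86 + 1.20 + 3.30 + 27.0 = 34.36 Ω
I = V / R_total = 24.0 / 34.36 = 0.6985 A
P_R_c = I² × R_c = (0.6985)² × 3.30 = 1.610 W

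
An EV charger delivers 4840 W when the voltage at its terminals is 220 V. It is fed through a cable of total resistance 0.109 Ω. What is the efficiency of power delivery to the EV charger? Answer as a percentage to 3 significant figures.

98.9 %

I = P / V = 4840 / 220 = 22.00 A through the cable.
P_line = I² R_line = (22.00)² × 0.109 = 52.76 W
P_source = P_load + P_line = 4840 + 52.76 = 4893 W
η = P_load / P_source = 4840 / 4893 = 0.9892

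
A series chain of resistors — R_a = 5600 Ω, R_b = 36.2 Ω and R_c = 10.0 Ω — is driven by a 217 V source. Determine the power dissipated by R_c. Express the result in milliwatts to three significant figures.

14.8 mW

Since the resistors are in series they all carry the loop current I = V/R_total; the power in any one is I²R.
R_total = 5600 + 36.2 + 10.0 = 5646 Ω
I = V / R_total = 217 / 5646 = 0.03843 A
P_R_c = I² × R_c = (0.03843)² × 10.0 = 0.01477 W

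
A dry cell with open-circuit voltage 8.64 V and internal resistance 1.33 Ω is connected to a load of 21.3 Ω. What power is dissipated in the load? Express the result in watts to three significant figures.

3.10 W

The internal resistance and the load are in series, so the same I flows through both; get I from ε/(r+R), then I²R for the load.
I = ε / (r + R) = 8.64 / (1.33 + 21.3) = 0.3818 A
P_load = I² R = (0.3818)² × 21.3 = 3.105 W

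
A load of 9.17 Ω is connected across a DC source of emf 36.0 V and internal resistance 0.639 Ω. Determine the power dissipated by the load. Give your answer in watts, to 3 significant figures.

124 W

Find the circuit current first, then P = I²R for the load (series elements share I).
I = ε / (r + R) = 36.0 / (0.639 + 9.17) = 3.670 A
P_load = I² R = (3.670)² × 9.17 = 123.5 W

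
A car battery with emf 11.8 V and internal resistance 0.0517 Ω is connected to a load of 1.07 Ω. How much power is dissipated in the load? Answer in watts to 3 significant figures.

Find the circuit current first, then P = I²R for the load (series elements share I).
I = ε / (r + R) = 11.8 / (0.0517 + 1.07) = 10.52 A
P_load = I² R = (10.52)² × 1.07 = 118.4 W

118 W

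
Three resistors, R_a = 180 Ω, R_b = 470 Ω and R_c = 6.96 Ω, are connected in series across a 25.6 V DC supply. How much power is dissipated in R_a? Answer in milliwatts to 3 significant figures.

273 mW

Series elements share the same current, so find I first, then use P = I²R.
R_total = 180 + 470 + 6.96 = 657.0 Ω
I = V / R_total = 25.6 / 657.0 = 0.03897 A
P_R_a = I² × R_a = (0.03897)² × 180 = 0.2733 W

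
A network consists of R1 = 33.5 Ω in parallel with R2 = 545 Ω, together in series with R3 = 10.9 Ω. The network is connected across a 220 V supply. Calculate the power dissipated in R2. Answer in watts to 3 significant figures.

49.1 W

First find R_p for the parallel pair, then treat R_p + R3 as a series loop.
R_p = (33.5×545)/(33.5+545) = 31.56 Ω
R_total = R_p + 10.9 = 31.56 + 10.9 = 42.46 Ω
I = V / R_total = 220 / 42.46 = 5.181 A
Voltage across the parallel pair: V_p = I × R_p = 5.181 × 31.56 = 163.5 V
R2 sits across V_p; its power is V_p²/R.
P_R2 = (163.5)² / 545 = 49.06 W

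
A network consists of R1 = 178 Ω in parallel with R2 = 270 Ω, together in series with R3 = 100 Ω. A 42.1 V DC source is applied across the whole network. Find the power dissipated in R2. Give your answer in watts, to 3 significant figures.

First find R_p for the parallel pair, then treat R_p + R3 as a series loop.
R_p = (178×270)/(178+270) = 107.3 Ω
R_total = R_p + 100 = 107.3 + 100 = 207.3 Ω
I = V / R_total = 42.1 / 207.3 = 0.2031 A
Voltage across the parallel pair: V_p = I × R_p = 0.2031 × 107.3 = 21.79 V
R2 has V_p across it, so P = V_p²/R2.
P_R2 = (21.79)² / 270 = 1.758 W

1.76 W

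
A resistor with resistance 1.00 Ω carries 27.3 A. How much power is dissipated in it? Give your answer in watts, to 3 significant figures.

Current and resistance are given, so P = I²R is the direct form.
P = (27.30 A)² × 1.00 Ω = 745.3 W

745 W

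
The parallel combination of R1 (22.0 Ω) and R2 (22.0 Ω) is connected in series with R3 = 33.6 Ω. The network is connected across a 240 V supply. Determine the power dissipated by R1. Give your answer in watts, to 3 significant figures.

First find R_p for the parallel pair, then treat R_p + R3 as a series loop.
R_p = (22.0×22.0)/(22.0+22.0) = 11.00 Ω
R_total = R_p + 33.6 = 11.00 + 33.6 = 44.60 Ω
I = V / R_total = 240 / 44.60 = 5.381 A
Voltage across the parallel pair: V_p = I × R_p = 5.381 × 11.00 = 59.19 V
R1 sits across V_p; its power is V_p²/R.
P_R1 = (59.19)² / 22.0 = 159.3 W

159 W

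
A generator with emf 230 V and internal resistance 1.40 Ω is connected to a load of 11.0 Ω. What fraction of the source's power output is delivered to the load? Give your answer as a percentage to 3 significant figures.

88.7 %

η = P_load/(P_load+P_int) = I²R/(I²R+I²r) = R/(R+r) — the I² cancels for series elements.
η = R / (R + r) = 11.0 / (11.0 + 1.40) = 0.8871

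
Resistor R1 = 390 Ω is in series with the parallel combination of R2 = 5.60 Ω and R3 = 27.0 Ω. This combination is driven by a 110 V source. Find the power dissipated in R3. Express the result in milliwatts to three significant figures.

Collapse R2‖R3 to a single equivalent, reducing the network to two series elements.
R_p = (5.60×27.0)/(5.60+27.0) = 4.638 Ω
R_total = 390 + 4.638 = 394.6 Ω
I = V / R_total = 110 / 394.6 = 0.2787 A
Voltage across the parallel pair: V_p = I × R_p = 0.2787 × 4.638 = 1.293 V
R3 sees V_p directly, so P = V_p² / R3.
P_R3 = (1.293)² / 27.0 = 0.06190 W

61.9 mW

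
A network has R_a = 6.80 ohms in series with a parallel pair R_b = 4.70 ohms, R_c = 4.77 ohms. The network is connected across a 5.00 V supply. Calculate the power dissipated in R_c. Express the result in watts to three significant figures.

Replace R_b and R_c with their parallel equivalent so the circuit becomes R_a in series with R_p.
R_p = (4.70×4.77)/(4.70+4.77) = 2.367 Ω
R_total = 6.80 + 2.367 = 9.167 Ω
I = V / R_total = 5.00 / 9.167 = 0.5454 A
Voltage across the parallel pair: V_p = I × R_p = 0.5454 × 2.367 = 1.291 V
With V_p across R_c, its power is V_p²/R_c.
P_R_c = (1.291)² / 4.77 = 0.3495 W

0.350 W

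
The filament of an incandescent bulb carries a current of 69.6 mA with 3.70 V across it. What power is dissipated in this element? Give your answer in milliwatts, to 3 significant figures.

V and I are known directly — P = V I, no intermediate step needed.
P = 3.70 V × 0.06960 A = 0.2575 W

258 mW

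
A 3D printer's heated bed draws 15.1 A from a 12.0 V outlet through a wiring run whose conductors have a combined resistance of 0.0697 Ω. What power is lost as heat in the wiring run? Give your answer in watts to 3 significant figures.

15.9 W

The wiring run and load are in series, so the same current flows in both; the loss is I²R_line.
The wiring run carries the full 15.1 A.
P_line = I² R_line = (15.10)² × 0.0697 = 15.89 W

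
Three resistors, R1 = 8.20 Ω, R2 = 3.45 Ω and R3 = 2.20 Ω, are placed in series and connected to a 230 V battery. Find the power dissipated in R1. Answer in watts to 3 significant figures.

2260 W

In a series string the same current flows through every resistor — find that current, then P = I²R for the one we want.
R_total = 8.20 + 3.45 + 2.20 = 13.85 Ω
I = V / R_total = 230 / 13.85 = 16.61 A
P_R1 = I² × R1 = (16.61)² × 8.20 = 2261 W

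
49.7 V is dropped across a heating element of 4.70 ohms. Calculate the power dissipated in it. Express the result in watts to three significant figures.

We know the drop across the element and its resistance — P = V²/R, one step.
P = (49.7 V)² / 4.70 Ω = 525.6 W

526 W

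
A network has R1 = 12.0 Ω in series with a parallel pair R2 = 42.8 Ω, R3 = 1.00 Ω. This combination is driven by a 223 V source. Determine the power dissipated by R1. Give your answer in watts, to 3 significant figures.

3540 W

First combine the parallel branches into one equivalent R_p, then R1 + R_p is a series pair.
R_p = (42.8×1.00)/(42.8+1.00) = 0.9772 Ω
R_total = 12.0 + 0.9772 = 12.98 Ω
I = V / R_total = 223 / 12.98 = 17.18 A
R1 is in the main series path, so its power is I²R1.
P_R1 = (17.18)² × 12.0 = 3543 W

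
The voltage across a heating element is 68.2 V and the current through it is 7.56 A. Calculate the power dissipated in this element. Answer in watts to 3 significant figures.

516 W

With V and I both given, power follows immediately from P = V I.
P = 68.2 V × 7.560 A = 515.6 W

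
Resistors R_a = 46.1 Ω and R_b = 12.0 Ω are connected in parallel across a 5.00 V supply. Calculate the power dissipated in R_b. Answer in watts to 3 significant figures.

2.08 W

Parallel branches share the same voltage; P = V²/R gives the branch power in one step.
P_R_b = V² / R_b = (5.00)² / 12.0 Ω = 2.083 W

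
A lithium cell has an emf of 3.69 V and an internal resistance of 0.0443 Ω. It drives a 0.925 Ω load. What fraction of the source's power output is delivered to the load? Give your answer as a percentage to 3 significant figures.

Both r and R carry the same current, so the power split is just the resistance split: η = R/(R+r).
η = R / (R + r) = 0.925 / (0.925 + 0.0443) = 0.9543

95.4 %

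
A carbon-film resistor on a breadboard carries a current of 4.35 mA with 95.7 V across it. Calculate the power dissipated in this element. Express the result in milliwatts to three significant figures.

416 mW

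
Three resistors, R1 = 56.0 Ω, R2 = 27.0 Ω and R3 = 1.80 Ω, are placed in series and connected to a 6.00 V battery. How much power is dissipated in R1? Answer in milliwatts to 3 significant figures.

Since the resistors are in series they all carry the loop current I = V/R_total; the power in any one is I²R.
R_total = 56.0 + 27.0 + 1.80 = 84.80 Ω
I = V / R_total = 6.00 / 84.80 = 0.07075 A
P_R1 = I² × R1 = (0.07075)² × 56.0 = 0.2803 W

280 mW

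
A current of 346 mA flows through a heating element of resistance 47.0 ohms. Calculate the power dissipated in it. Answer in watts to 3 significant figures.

The current through and the resistance of the element are both given; use P = I²R.
P = (0.3460 A)² × 47.0 Ω = 5.627 W

5.63 W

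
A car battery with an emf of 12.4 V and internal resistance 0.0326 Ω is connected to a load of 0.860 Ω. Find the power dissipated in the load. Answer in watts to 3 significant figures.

166 W

Load and internal resistance form a series loop — compute the loop current, then the load power via I²R.
I = ε / (r + R) = 12.4 / (0.0326 + 0.860) = 13.89 A
P_load = I² R = (13.89)² × 0.860 = 166.0 W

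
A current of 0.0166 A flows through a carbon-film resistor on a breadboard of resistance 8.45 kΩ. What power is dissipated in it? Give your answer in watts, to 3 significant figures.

The current through and the resistance of the element are both given; use P = I²R.
P = (0.01660 A)² × 8450 Ω = 2.328 W

2.33 W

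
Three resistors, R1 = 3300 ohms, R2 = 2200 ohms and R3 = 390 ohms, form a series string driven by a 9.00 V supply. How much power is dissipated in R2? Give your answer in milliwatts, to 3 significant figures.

5.14 mW

Every series element carries the same I. Get I from the total resistance, then P = I² × R2.
R_total = 3300 + 2200 + 390 = 5890 Ω
I = V / R_total = 9.00 / 5890 = 0.001528 A
P_R2 = I² × R2 = (0.001528)² × 2200 = 0.005137 W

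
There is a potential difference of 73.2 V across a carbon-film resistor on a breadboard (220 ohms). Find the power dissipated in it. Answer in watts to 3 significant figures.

24.4 W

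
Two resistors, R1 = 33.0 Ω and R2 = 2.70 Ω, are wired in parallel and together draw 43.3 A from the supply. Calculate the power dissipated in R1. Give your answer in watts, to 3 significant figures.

The branches share the same voltage, but only the total current is given — find V from the equivalent resistance first.
1/R_eq = 1/33.0 + 1/2.70 ⇒ R_eq = 2.496 Ω
V = I_total × R_eq = 43.30 × 2.496 = 108.1 V
P_R1 = V² / R1 = (108.1)² / 33.0 = 353.9 W

354 W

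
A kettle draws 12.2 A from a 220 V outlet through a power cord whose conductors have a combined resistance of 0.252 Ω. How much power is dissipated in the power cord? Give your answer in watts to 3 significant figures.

37.5 W

The power cord and load are in series, so the same current flows in both; the loss is I²R_line.
The power cord carries the full 12.2 A.
P_line = I² R_line = (12.20)² × 0.252 = 37.51 W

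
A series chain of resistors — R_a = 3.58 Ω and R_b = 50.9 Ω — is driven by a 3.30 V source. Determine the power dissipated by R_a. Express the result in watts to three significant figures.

0.0131 W

Series elements share the same current, so find I first, then use P = I²R.
R_total = 3.58 + 50.9 = 54.48 Ω
I = V / R_total = 3.30 / 54.48 = 0.06057 A
P_R_a = I² × R_a = (0.06057)² × 3.58 = 0.01314 W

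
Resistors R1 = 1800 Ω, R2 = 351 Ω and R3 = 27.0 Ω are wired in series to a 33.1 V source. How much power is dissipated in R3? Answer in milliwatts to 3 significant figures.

The current is common to all series resistors; compute it, then apply P = I²R for the target.
R_total = 1800 + 351 + 27.0 = 2178 Ω
I = V / R_total = 33.1 / 2178 = 0.01520 A
P_R3 = I² × R3 = (0.01520)² × 27.0 = 0.006236 W

6.24 mW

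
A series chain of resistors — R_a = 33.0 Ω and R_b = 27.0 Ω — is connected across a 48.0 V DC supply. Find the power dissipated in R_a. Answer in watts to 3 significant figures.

21.1 W

Every series element carries the same I. Get I from the total resistance, then P = I² × R_a.
R_total = 33.0 + 27.0 = 60.00 Ω
I = V / R_total = 48.0 / 60.00 = 0.8000 A
P_R_a = I² × R_a = (0.8000)² × 33.0 = 21.12 W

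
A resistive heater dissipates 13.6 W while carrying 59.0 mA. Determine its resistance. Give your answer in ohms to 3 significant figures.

3910 Ω

Inverting the appropriate power form: R = P / I².
R = 13.6 / (0.05900)² = 3907 Ω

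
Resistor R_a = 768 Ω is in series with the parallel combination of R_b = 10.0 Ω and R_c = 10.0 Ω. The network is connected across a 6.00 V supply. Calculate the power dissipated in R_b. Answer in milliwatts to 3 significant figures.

Reduce the parallel pair to R_p first; the network is then a simple series string.
R_p = (10.0×10.0)/(10.0+10.0) = 5.000 Ω
R_total = 768 + 5.000 = 773.0 Ω
I = V / R_total = 6.00 / 773.0 = 0.007762 A
Voltage across the parallel pair: V_p = I × R_p = 0.007762 × 5.000 = 0.03881 V
With V_p across R_b, its power is V_p²/R_b.
P_R_b = (0.03881)² / 10.0 = 0.0001506 W

0.151 mW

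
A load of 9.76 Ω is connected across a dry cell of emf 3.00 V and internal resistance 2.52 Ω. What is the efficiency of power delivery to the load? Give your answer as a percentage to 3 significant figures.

The source delivers εI, of which I²R reaches the load and I²r is lost; since I is common, η = R/(R+r).
η = R / (R + r) = 9.76 / (9.76 + 2.52) = 0.7948

79.5 %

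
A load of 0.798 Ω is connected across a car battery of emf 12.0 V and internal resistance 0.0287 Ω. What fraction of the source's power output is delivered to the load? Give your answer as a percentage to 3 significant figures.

The source delivers εI, of which I²R reaches the load and I²r is lost; since I is common, η = R/(R+r).
η = R / (R + r) = 0.798 / (0.798 + 0.0287) = 0.9653

96.5 %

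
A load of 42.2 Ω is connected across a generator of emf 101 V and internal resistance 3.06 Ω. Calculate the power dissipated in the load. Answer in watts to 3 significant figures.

210 W

Load and internal resistance form a series loop — compute the loop current, then the load power via I²R.
I = ε / (r + R) = 101 / (3.06 + 42.2) = 2.232 A
P_load = I² R = (2.232)² × 42.2 = 210.1 W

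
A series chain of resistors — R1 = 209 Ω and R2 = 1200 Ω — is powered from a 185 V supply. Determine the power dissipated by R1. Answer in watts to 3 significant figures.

3.60 W

Series elements share the same current, so find I first, then use P = I²R.
R_total = 209 + 1200 = 1409 Ω
I = V / R_total = 185 / 1409 = 0.1313 A
P_R1 = I² × R1 = (0.1313)² × 209 = 3.603 W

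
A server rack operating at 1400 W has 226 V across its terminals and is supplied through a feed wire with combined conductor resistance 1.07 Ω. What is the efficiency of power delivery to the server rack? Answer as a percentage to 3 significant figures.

I = P / V = 1400 / 226 = 6.195 A through the feed wire.
P_line = I² R_line = (6.195)² × 1.07 = 41.06 W
P_source = P_load + P_line = 1400 + 41.06 = 1441 W
η = P_load / P_source = 1400 / 1441 = 0.9715

97.2 %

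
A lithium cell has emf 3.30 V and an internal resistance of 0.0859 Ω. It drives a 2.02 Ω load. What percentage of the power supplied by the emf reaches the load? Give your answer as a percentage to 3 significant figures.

η = P_load/(P_load+P_int) = I²R/(I²R+I²r) = R/(R+r) — the I² cancels for series elements.
η = R / (R + r) = 2.02 / (2.02 + 0.0859) = 0.9592

95.9 %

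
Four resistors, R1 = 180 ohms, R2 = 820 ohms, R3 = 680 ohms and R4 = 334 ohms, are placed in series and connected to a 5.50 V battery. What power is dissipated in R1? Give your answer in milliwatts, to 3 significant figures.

Series elements share the same current, so find I first, then use P = I²R.
R_total = 180 + 820 + 680 + 334 = 2014 Ω
I = V / R_total = 5.50 / 2014 = 0.002731 A
P_R1 = I² × R1 = (0.002731)² × 180 = 0.001342 W

1.34 mW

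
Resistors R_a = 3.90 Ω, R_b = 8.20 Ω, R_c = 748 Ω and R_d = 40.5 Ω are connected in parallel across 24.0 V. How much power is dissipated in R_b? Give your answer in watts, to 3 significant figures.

70.2 W

The supply voltage appears across each parallel branch — just use P = V²/R_b.
P_R_b = V² / R_b = (24.0)² / 8.20 Ω = 70.24 W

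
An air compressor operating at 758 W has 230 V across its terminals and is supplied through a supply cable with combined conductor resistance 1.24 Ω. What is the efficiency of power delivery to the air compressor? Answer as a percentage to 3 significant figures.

98.3 %

I = P / V = 758 / 230 = 3.296 A through the supply cable.
P_line = I² R_line = (3.296)² × 1.24 = 13.47 W
P_source = P_load + P_line = 758.0 + 13.47 = 771.5 W
η = P_load / P_source = 758.0 / 771.5 = 0.9825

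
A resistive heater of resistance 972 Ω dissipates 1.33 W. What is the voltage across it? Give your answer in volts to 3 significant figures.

36.0 V

Inverting the appropriate power form: V = √(P R).
V = √(1.33 × 972) = 35.95 V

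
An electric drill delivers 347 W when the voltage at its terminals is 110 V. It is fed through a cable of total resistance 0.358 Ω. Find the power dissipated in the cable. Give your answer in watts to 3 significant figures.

Only the current and the line resistance are needed for the I²R loss.
I = P / V = 347 / 110 = 3.155 A through the cable.
P_line = I² R_line = (3.155)² × 0.358 = 3.563 W

3.56 W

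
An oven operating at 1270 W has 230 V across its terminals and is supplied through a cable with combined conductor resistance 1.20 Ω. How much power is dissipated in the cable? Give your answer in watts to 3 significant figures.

The cable is a series resistance carrying the load current; its dissipation is I²R_line.
I = P / V = 1270 / 230 = 5.522 A through the cable.
P_line = I² R_line = (5.522)² × 1.20 = 36.59 W

36.6 W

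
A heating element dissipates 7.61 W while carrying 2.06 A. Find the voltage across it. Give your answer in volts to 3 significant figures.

3.69 V

Inverting the appropriate power form: V = P / I.
V = 7.61 / 2.060 = 3.694 V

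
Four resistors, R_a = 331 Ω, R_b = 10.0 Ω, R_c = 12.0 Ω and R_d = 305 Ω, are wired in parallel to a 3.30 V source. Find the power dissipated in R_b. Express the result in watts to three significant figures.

1.09 W

Each parallel branch sees the full supply voltage, so P = V²/R applies directly to the target branch.
P_R_b = V² / R_b = (3.30)² / 10.0 Ω = 1.089 W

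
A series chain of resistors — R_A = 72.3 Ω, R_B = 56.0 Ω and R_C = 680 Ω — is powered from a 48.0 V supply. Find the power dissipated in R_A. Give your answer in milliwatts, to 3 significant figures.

255 mW

The current is common to all series resistors; compute it, then apply P = I²R for the target.
R_total = 72.3 + 56.0 + 680 = 808.3 Ω
I = V / R_total = 48.0 / 808.3 = 0.05938 A
P_R_A = I² × R_A = (0.05938)² × 72.3 = 0.2550 W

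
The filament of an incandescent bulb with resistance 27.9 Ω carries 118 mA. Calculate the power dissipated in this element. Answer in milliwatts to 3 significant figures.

Knowing I and R, the power is just I²R — no need to find V first.
P = (0.1180 A)² × 27.9 Ω = 0.3885 W

388 mW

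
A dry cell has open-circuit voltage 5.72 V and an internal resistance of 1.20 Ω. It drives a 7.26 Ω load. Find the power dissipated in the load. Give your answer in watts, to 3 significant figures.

3.32 W

Find the circuit current first, then P = I²R for the load (series elements share I).
I = ε / (r + R) = 5.72 / (1.20 + 7.26) = 0.6761 A
P_load = I² R = (0.6761)² × 7.26 = 3.319 W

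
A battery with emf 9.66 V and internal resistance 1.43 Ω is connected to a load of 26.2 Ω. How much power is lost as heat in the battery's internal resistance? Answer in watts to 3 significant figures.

0.175 W

r is in series with the load, so it carries the full circuit current — the loss in it is I²r.
I = ε / (r + R) = 9.66 / (1.43 + 26.2) = 0.3496 A
P_int = I² r = (0.3496)² × 1.43 = 0.1748 W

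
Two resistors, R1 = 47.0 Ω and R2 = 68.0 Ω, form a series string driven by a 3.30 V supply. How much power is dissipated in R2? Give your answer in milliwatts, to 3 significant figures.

56.0 mW

Series elements share the same current, so find I first, then use P = I²R.
R_total = 47.0 + 68.0 = 115.0 Ω
I = V / R_total = 3.30 / 115.0 = 0.02870 A
P_R2 = I² × R2 = (0.02870)² × 68.0 = 0.05599 W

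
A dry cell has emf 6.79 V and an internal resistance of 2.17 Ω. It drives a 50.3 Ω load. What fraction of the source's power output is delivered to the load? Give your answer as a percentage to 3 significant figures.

95.9 %

η = P_load/(P_load+P_int) = I²R/(I²R+I²r) = R/(R+r) — the I² cancels for series elements.
η = R / (R + r) = 50.3 / (50.3 + 2.17) = 0.9586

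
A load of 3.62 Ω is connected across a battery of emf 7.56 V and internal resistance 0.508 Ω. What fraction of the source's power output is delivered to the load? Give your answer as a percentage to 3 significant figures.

87.7 %

Efficiency is P_load / P_total. With a series r and R sharing the same I, P = I²R for each, so η = R/(R+r).
η = R / (R + r) = 3.62 / (3.62 + 0.508) = 0.8769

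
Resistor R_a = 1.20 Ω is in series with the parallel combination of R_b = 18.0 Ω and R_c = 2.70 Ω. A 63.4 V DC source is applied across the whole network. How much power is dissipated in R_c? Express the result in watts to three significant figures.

652 W

First combine the parallel branches into one equivalent R_p, then R_a + R_p is a series pair.
R_p = (18.0×2.70)/(18.0+2.70) = 2.348 Ω
R_total = 1.20 + 2.348 = 3.548 Ω
I = V / R_total = 63.4 / 3.548 = 17.87 A
Voltage across the parallel pair: V_p = I × R_p = 17.87 × 2.348 = 41.96 V
With V_p across R_c, its power is V_p²/R_c.
P_R_c = (41.96)² / 2.70 = 652.0 W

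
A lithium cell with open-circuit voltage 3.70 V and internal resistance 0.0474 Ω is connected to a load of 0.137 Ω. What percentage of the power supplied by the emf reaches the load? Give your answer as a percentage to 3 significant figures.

Both r and R carry the same current, so the power split is just the resistance split: η = R/(R+r).
η = R / (R + r) = 0.137 / (0.137 + 0.0474) = 0.7430

74.3 %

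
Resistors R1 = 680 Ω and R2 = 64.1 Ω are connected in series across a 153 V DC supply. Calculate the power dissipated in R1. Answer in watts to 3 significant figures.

28.7 W

The current is common to all series resistors; compute it, then apply P = I²R for the target.
R_total = 680 + 64.1 = 744.1 Ω
I = V / R_total = 153 / 744.1 = 0.2056 A
P_R1 = I² × R1 = (0.2056)² × 680 = 28.75 W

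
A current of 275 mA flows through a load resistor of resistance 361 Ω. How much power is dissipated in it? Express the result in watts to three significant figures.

The current through and the resistance of the element are both given; use P = I²R.
P = (0.2750 A)² × 361 Ω = 27.30 W

27.3 W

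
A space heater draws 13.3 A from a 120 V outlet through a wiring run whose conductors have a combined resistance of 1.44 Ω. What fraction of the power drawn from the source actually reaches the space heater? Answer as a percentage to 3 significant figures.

84.0 %

The wiring run carries the full 13.3 A.
P_line = I² R_line = (13.30)² × 1.44 = 254.7 W
P_source = V I = 120 × 13.30 = 1596 W; P_load = 1341 W
η = P_load / P_source = 1341 / 1596 = 0.8404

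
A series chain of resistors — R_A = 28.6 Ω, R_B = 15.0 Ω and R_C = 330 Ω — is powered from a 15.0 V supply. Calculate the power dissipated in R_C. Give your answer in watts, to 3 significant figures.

Since the resistors are in series they all carry the loop current I = V/R_total; the power in any one is I²R.
R_total = 28.6 + 15.0 + 330 = 373.6 Ω
I = V / R_total = 15.0 / 373.6 = 0.04015 A
P_R_C = I² × R_C = (0.04015)² × 330 = 0.5320 W

0.532 W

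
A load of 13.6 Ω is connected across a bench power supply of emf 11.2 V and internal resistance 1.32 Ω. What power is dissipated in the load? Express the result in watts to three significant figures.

7.66 W

Load and internal resistance form a series loop — compute the loop current, then the load power via I²R.
I = ε / (r + R) = 11.2 / (1.32 + 13.6) = 0.7507 A
P_load = I² R = (0.7507)² × 13.6 = 7.664 W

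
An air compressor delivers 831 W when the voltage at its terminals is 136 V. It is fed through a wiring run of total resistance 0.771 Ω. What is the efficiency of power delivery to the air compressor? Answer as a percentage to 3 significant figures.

96.7 %

I = P / V = 831 / 136 = 6.110 A through the wiring run.
P_line = I² R_line = (6.110)² × 0.771 = 28.79 W
P_source = P_load + P_line = 831.0 + 28.79 = 859.8 W
η = P_load / P_source = 831.0 / 859.8 = 0.9665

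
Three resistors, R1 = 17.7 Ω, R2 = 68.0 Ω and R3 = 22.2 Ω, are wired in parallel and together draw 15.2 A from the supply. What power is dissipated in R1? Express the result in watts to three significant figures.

966 W

We need the common branch voltage; get it from I_total × R_eq, then P = V²/R for the branch.
1/R_eq = 1/17.7 + 1/68.0 + 1/22.2 ⇒ R_eq = 8.602 Ω
V = I_total × R_eq = 15.20 × 8.602 = 130.8 V
P_R1 = V² / R1 = (130.8)² / 17.7 = 965.9 W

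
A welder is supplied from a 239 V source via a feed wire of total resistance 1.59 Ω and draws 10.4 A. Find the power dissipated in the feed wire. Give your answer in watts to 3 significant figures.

Only the current and the line resistance are needed for the I²R loss.
The feed wire carries the full 10.4 A.
P_line = I² R_line = (10.40)² × 1.59 = 172.0 W

172 W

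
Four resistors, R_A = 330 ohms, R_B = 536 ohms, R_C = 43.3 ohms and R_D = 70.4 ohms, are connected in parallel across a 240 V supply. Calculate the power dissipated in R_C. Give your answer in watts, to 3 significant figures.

1330 W

Every branch has 240 V across it, so for R_C the power is simply V²/R.
P_R_C = V² / R_C = (240)² / 43.3 Ω = 1330 W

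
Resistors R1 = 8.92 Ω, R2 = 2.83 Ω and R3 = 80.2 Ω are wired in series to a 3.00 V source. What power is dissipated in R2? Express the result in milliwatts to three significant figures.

3.01 mW

In a series string the same current flows through every resistor — find that current, then P = I²R for the one we want.
R_total = 8.92 + 2.83 + 80.2 = 91.95 Ω
I = V / R_total = 3.00 / 91.95 = 0.03263 A
P_R2 = I² × R2 = (0.03263)² × 2.83 = 0.003012 W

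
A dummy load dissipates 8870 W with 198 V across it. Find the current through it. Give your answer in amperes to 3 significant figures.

44.8 A

Inverting the appropriate power form: I = P / V.
I = 8870 / 198 = 44.80 A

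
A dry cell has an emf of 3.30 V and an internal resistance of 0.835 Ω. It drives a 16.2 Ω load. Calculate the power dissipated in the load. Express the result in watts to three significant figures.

0.608 W

Load and internal resistance form a series loop — compute the loop current, then the load power via I²R.
I = ε / (r + R) = 3.30 / (0.835 + 16.2) = 0.1937 A
P_load = I² R = (0.1937)² × 16.2 = 0.6079 W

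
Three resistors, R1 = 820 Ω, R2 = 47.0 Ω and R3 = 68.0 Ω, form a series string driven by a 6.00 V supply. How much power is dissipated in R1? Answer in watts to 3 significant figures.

The current is common to all series resistors; compute it, then apply P = I²R for the target.
R_total = 820 + 47.0 + 68.0 = 935.0 Ω
I = V / R_total = 6.00 / 935.0 = 0.006417 A
P_R1 = I² × R1 = (0.006417)² × 820 = 0.03377 W

0.0338 W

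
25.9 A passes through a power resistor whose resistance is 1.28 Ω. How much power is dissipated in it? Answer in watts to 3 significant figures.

Knowing I and R, the power is just I²R — no need to find V first.
P = (25.90 A)² × 1.28 Ω = 858.6 W

859 W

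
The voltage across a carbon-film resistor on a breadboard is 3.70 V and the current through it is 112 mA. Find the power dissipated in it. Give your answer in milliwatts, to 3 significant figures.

414 mW

With V and I both given, power follows immediately from P = V I.
P = 3.70 V × 0.1120 A = 0.4144 W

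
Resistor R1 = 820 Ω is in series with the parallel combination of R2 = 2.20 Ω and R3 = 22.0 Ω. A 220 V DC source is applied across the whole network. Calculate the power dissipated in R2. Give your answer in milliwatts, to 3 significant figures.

Replace R2 and R3 with their parallel equivalent so the circuit becomes R1 in series with R_p.
R_p = (2.20×22.0)/(2.20+22.0) = 2.000 Ω
R_total = 820 + 2.000 = 822.0 Ω
I = V / R_total = 220 / 822.0 = 0.2676 A
Voltage across the parallel pair: V_p = I × R_p = 0.2676 × 2.000 = 0.5353 V
With V_p across R2, its power is V_p²/R2.
P_R2 = (0.5353)² / 2.20 = 0.1302 W

130 mW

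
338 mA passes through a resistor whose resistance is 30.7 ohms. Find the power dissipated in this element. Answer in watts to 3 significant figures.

3.51 W

The current through and the resistance of the element are both given; use P = I²R.
P = (0.3380 A)² × 30.7 Ω = 3.507 W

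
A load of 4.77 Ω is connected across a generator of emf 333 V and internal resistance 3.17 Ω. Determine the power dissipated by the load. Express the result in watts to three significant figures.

8390 W

Load and internal resistance form a series loop — compute the loop current, then the load power via I²R.
I = ε / (r + R) = 333 / (3.17 + 4.77) = 41.94 A
P_load = I² R = (41.94)² × 4.77 = 8390 W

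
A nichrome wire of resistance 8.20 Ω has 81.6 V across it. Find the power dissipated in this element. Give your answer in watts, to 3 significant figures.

812 W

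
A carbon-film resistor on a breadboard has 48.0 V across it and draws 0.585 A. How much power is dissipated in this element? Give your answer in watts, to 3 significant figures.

V and I are known directly — P = V I, no intermediate step needed.
P = 48.0 V × 0.5850 A = 28.08 W

28.1 W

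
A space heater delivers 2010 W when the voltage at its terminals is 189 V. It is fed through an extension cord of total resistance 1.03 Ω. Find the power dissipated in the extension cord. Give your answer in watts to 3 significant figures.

The extension cord and load are in series, so the same current flows in both; the loss is I²R_line.
I = P / V = 2010 / 189 = 10.63 A through the extension cord.
P_line = I² R_line = (10.63)² × 1.03 = 116.5 W

116 W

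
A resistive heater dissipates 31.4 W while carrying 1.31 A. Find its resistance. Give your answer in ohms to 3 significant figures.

From P = V I = I²R = V²/R, with the two given quantities we get R = P / I².
R = 31.4 / (1.310)² = 18.30 Ω

18.3 Ω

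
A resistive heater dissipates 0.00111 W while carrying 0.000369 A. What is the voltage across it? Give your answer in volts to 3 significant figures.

3.01 V

The two known quantities fix the third via V = P / I.
V = 0.00111 / 0.0003690 = 3.008 V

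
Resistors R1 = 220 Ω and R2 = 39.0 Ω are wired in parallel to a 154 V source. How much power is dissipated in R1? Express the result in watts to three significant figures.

108 W

R1 sits directly across the source, so P = V²/R with V = 154 V.
P_R1 = V² / R1 = (154)² / 220 Ω = 107.8 W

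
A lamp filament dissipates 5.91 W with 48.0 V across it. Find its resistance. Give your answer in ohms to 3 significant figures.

390 Ω

Inverting the appropriate power form: R = V² / P.
R = (48.0)² / 5.91 = 389.8 Ω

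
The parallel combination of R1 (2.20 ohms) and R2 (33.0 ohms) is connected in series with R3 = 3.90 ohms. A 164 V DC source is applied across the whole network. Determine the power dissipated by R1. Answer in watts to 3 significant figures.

Combine R1 and R2 into their parallel equivalent first, reducing the network to two series resistors.
R_p = (2.20×33.0)/(2.20+33.0) = 2.062 Ω
R_total = R_p + 3.90 = 2.062 + 3.90 = 5.963 Ω
I = V / R_total = 164 / 5.963 = 27.51 A
Voltage across the parallel pair: V_p = I × R_p = 27.51 × 2.062 = 56.73 V
R1 has V_p across it, so P = V_p²/R1.
P_R1 = (56.73)² / 2.20 = 1463 W

1460 W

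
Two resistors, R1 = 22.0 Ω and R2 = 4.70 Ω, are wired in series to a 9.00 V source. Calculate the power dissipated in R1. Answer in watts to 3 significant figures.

2.50 W

Every series element carries the same I. Get I from the total resistance, then P = I² × R1.
R_total = 22.0 + 4.70 = 26.70 Ω
I = V / R_total = 9.00 / 26.70 = 0.3371 A
P_R1 = I² × R1 = (0.3371)² × 22.0 = 2.500 W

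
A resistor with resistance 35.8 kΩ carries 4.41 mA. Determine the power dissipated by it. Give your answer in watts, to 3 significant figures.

0.696 W

Knowing I and R, the power is just I²R — no need to find V first.
P = (0.004410 A)² × 35800 Ω = 0.6962 W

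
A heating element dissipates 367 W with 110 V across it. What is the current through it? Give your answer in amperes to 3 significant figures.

From P = V I = I²R = V²/R, with the two given quantities we get I = P / V.
I = 367 / 110 = 3.336 A

3.34 A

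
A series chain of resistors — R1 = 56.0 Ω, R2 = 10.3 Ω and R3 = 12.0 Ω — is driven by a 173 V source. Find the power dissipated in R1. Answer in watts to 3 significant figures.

273 W

In a series string the same current flows through every resistor — find that current, then P = I²R for the one we want.
R_total = 56.0 + 10.3 + 12.0 = 78.30 Ω
I = V / R_total = 173 / 78.30 = 2.209 A
P_R1 = I² × R1 = (2.209)² × 56.0 = 273.4 W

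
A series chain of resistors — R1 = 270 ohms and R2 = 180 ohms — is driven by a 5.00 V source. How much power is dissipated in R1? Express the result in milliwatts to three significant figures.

In a series string the same current flows through every resistor — find that current, then P = I²R for the one we want.
R_total = 270 + 180 = 450.0 Ω
I = V / R_total = 5.00 / 450.0 = 0.01111 A
P_R1 = I² × R1 = (0.01111)² × 270 = 0.03333 W

33.3 mW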